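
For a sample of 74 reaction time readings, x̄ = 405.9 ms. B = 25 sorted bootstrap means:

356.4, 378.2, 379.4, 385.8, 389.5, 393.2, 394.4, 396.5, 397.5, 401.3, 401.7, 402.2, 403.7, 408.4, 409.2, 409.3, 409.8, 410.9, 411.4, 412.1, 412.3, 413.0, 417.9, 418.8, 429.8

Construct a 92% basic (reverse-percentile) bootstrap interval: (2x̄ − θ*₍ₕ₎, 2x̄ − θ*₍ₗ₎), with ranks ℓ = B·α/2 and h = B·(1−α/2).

(393.0, 455.4)

Percentile endpoints at ranks 1 and 24: θ*₍1₎ = 356.4, θ*₍24₎ = 418.8.
Basic interval reflects these around x̄:
  lower = 2 × 405.9 − 418.8 = 393.0
  upper = 2 × 405.9 − 356.4 = 455.4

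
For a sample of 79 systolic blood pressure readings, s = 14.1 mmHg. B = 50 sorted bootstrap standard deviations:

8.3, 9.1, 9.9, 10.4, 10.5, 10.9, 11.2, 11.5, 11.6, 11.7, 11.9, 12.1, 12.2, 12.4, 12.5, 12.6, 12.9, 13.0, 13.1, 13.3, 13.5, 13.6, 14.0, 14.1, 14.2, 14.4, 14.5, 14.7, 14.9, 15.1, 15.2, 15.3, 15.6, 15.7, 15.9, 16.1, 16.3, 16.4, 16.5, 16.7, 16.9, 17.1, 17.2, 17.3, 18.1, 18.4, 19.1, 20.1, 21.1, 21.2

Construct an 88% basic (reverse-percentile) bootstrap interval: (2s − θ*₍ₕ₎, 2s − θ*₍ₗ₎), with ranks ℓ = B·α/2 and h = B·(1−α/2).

Percentile endpoints at ranks 3 and 47: θ*₍3₎ = 9.9, θ*₍47₎ = 19.1.
Basic interval reflects these around s:
  lower = 2 × 14.1 − 19.1 = 9.1
  upper = 2 × 14.1 − 9.9 = 18.3

(9.1, 18.3)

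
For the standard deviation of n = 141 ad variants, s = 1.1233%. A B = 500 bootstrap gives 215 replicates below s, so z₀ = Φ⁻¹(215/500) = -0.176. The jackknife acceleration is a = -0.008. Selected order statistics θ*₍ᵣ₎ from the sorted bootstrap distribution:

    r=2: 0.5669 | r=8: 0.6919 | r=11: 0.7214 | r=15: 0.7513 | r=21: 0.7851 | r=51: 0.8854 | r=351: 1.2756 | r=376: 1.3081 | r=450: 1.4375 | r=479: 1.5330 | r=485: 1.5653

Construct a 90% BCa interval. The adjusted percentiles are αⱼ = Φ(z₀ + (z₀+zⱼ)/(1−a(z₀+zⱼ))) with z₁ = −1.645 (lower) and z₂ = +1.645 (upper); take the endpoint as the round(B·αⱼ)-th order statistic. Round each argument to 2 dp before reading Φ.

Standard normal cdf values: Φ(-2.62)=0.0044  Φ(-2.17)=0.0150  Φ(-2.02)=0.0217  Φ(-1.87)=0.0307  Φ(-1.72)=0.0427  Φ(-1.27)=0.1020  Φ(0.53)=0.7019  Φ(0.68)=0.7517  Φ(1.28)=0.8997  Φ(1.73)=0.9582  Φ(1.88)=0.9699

(0.7214, 1.4375)

Lower: z₀ + z₁ = -0.176 + (-1.645) = -1.821; 1 − a(z₀+z₁) = 1 − (-0.008)(-1.821) = 0.9854; argument = -0.176 + (-1.821)/0.9854 = -2.0239 → -2.02.
α₁ = Φ(-2.02) = 0.0217; rank = round(500 × 0.0217) = 11; θ*₍11₎ = 0.7214.
Upper: z₀ + z₂ = 1.469; 1 − a(z₀+z₂) = 1.0118; argument = 1.2759 → 1.28; α₂ = 0.8997; rank = 450; θ*₍450₎ = 1.4375.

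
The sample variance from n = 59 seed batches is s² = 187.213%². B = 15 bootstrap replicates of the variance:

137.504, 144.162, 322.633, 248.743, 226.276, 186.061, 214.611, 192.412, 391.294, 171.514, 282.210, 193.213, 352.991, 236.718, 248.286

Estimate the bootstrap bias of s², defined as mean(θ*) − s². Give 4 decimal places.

mean(θ*) = (137.504 + 144.162 + 322.633 + 248.743 + 226.276 + 186.061 + 214.611 + 192.412 + 391.294 + 171.514 + 282.210 + 193.213 + 352.991 + 236.718 + 248.286) / 15 = 236.57520
bias = 236.57520 − 187.213

bias = +49.3622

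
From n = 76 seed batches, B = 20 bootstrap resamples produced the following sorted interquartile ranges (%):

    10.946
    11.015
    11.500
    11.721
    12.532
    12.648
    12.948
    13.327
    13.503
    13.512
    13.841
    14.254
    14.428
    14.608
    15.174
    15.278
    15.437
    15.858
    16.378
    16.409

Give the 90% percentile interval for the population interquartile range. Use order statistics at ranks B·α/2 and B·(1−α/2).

(10.946, 16.378)

α = 0.10; lower rank = 20 × 0.050 = 1; upper rank = 20 × 0.950 = 19.
The 1st smallest replicate is 10.946; the 19th is 16.378.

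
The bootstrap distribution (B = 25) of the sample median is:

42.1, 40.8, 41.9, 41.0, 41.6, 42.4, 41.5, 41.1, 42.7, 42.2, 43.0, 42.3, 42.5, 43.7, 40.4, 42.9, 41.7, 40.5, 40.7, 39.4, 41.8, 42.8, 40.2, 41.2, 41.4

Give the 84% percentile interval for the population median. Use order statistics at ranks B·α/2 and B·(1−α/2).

Sorted replicates: 39.4, 40.2, 40.4, 40.5, 40.7, 40.8, 41.0, 41.1, 41.2, 41.4, 41.5, 41.6, 41.7, 41.8, 41.9, 42.1, 42.2, 42.3, 42.4, 42.5, 42.7, 42.8, 42.9, 43.0, 43.7
α = 0.16; lower rank = 25 × 0.080 = 2; upper rank = 25 × 0.920 = 23.
The 2nd smallest replicate is 40.2; the 23rd is 42.9.

(40.2, 42.9)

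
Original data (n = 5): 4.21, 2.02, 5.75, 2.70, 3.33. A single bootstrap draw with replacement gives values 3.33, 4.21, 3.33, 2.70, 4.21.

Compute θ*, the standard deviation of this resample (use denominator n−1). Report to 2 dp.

Mean = 3.5560; sum of squared deviations = 1.6903
s² = 1.6903 / 4 = 0.4226
s = √0.4226 = 0.65

θ* = 0.65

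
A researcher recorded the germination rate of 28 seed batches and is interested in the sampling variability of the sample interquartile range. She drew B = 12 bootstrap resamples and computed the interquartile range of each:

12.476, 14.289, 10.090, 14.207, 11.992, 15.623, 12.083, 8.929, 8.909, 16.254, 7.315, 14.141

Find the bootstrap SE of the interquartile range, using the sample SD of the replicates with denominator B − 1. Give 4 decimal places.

Bootstrap SE is the standard deviation of the 12 replicate interquartile ranges.
Mean of replicates: (12.476 + 14.289 + 10.090 + 14.207 + 11.992 + 15.623 + 12.083 + 8.929 + 8.909 + 16.254 + 7.315 + 14.141) / 12 = 146.30800 / 12 = 12.19233
Sum of squared deviations: (+0.28367)² + (+2.09667)² + (−2.10233)² + (+2.01467)² + (−0.20033)² + (+3.43067)² + (−0.10933)² + (−3.26333)² + (−3.28333)² + (+4.06167)² + (−4.87733)² + (+1.94867)² = 90.28917
Variance = 90.28917 / 11 = 8.20811
SE* = √8.20811

SE* = 2.8650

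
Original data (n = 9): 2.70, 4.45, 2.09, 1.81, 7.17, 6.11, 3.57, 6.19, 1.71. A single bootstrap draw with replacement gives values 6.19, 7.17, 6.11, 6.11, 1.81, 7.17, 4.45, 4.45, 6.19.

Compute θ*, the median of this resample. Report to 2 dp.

Sorted: 1.81, 4.45, 4.45, 6.11, 6.11, 6.19, 6.19, 7.17, 7.17
Median = middle value = 6.11

θ* = 6.11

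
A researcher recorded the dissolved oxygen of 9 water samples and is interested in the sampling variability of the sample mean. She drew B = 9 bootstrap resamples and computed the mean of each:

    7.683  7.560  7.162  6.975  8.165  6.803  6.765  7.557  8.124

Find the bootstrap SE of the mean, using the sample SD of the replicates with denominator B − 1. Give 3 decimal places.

SE* = 0.528

Bootstrap SE is the standard deviation of the 9 replicate means.
Mean of replicates: (7.683 + 7.560 + 7.162 + 6.975 + 8.165 + 6.803 + 6.765 + 7.557 + 8.124) / 9 = 66.7940 / 9 = 7.4216
Sum of squared deviations: (+0.2614)² + (+0.1384)² + (−0.2596)² + (−0.4466)² + (+0.7434)² + (−0.6186)² + (−0.6566)² + (+0.1354)² + (+0.7024)² = 2.2325
Variance = 2.2325 / 8 = 0.2791
SE* = √0.2791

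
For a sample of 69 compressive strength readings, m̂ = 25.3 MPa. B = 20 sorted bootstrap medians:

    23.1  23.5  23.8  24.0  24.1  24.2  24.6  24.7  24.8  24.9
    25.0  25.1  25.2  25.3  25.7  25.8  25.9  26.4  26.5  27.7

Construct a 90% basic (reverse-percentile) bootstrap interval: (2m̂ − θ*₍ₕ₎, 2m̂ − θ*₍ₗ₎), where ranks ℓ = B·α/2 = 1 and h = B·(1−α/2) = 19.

Percentile endpoints at ranks 1 and 19: θ*₍1₎ = 23.1, θ*₍19₎ = 26.5.
Basic interval reflects these around m̂:
  lower = 2 × 25.3 − 26.5 = 24.1
  upper = 2 × 25.3 − 23.1 = 27.5

(24.1, 27.5)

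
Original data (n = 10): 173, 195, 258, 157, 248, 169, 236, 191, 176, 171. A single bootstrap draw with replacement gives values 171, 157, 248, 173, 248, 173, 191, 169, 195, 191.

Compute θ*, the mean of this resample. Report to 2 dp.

θ* = 191.60

Mean = (171 + 157 + 248 + 173 + 248 + 173 + 191 + 169 + 195 + 191) / 10 = 1916.0 / 10 = 191.60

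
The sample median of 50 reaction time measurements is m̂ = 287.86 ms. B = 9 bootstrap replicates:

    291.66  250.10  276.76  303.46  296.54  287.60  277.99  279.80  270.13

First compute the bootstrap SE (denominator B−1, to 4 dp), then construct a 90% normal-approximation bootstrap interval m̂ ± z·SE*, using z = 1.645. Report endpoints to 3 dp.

Mean of replicates = 281.5600; sum of squared deviations = 2001.7610; SE* = √(2001.7610/8) = 15.8183
Margin = 1.645 × 15.8183 = 26.0211
Interval: 287.86 ± 26.0211

(261.839, 313.881)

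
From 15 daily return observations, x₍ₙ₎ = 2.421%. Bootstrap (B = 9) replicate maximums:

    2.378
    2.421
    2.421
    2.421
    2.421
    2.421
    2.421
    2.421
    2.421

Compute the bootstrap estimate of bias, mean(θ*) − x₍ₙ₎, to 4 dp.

mean(θ*) = (2.378 + 2.421 + 2.421 + 2.421 + 2.421 + 2.421 + 2.421 + 2.421 + 2.421) / 9 = 2.41622
bias = 2.41622 − 2.421

bias = −0.0048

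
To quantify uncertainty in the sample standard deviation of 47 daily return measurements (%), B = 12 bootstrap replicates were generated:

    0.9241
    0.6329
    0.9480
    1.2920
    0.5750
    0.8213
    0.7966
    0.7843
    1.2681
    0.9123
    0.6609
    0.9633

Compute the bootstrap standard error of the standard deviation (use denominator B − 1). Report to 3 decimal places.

SE* = 0.225

Bootstrap SE is the standard deviation of the 12 replicate standard deviations.
Mean of replicates: (0.9241 + 0.6329 + 0.9480 + 1.2920 + 0.5750 + 0.8213 + 0.7966 + 0.7843 + 1.2681 + 0.9123 + 0.6609 + 0.9633) / 12 = 10.57880 / 12 = 0.88157
Sum of squared deviations: (+0.04253)² + (−0.24867)² + (+0.06643)² + (+0.41043)² + (−0.30657)² + (−0.06027)² + (−0.08497)² + (−0.09727)² + (+0.38653)² + (+0.03073)² + (−0.22067)² + (+0.08173)² = 0.55654
Variance = 0.55654 / 11 = 0.05059
SE* = √0.05059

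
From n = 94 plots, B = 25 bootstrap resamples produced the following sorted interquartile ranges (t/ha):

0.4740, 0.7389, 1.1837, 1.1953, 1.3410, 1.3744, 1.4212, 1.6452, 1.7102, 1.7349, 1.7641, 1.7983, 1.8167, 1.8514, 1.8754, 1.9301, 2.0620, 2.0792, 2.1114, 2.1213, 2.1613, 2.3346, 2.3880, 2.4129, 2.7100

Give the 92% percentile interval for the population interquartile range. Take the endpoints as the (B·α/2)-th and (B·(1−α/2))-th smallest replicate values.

α = 0.08; lower rank = 25 × 0.040 = 1; upper rank = 25 × 0.960 = 24.
The 1st smallest replicate is 0.4740; the 24th is 2.4129.

(0.4740, 2.4129)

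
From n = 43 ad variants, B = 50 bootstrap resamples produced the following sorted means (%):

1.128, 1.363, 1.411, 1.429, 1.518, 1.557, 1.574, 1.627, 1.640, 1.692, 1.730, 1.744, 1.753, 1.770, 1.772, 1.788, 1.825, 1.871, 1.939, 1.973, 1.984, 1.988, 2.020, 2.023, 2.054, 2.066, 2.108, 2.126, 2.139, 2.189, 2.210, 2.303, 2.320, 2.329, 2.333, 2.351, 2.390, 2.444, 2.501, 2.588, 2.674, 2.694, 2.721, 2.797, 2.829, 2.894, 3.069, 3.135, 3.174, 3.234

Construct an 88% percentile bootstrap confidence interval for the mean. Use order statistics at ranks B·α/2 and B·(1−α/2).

α = 0.12; lower rank = 50 × 0.060 = 3; upper rank = 50 × 0.940 = 47.
The 3rd smallest replicate is 1.411; the 47th is 3.069.

(1.411, 3.069)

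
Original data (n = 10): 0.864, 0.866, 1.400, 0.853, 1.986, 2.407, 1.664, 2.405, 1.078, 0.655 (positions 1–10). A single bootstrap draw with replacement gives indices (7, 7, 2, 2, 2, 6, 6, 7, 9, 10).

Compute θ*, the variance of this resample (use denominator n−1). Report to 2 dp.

Resample values: 1.664, 1.664, 0.866, 0.866, 0.866, 2.407, 2.407, 1.664, 1.078, 0.655.
Mean = 1.4137; sum of squared deviations = 3.7495
s² = 3.7495 / 9 = 0.4166

θ* = 0.42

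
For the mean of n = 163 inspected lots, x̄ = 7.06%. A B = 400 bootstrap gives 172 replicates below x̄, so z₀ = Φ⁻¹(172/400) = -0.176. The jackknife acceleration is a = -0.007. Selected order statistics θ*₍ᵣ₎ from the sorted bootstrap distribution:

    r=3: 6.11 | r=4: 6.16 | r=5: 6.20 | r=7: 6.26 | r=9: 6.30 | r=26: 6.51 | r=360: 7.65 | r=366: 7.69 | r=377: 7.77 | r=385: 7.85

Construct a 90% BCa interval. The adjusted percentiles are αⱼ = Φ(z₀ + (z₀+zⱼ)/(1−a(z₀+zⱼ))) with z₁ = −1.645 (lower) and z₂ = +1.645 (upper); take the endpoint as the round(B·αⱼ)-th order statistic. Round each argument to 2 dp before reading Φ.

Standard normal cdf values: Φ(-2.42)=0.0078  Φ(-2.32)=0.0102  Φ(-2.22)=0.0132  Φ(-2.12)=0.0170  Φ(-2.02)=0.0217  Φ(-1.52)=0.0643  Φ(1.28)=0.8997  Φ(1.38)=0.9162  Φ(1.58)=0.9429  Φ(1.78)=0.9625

(6.30, 7.65)

Lower: z₀ + z₁ = -0.176 + (-1.645) = -1.821; 1 − a(z₀+z₁) = 1 − (-0.007)(-1.821) = 0.9873; argument = -0.176 + (-1.821)/0.9873 = -2.0205 → -2.02.
α₁ = Φ(-2.02) = 0.0217; rank = round(400 × 0.0217) = 9; θ*₍9₎ = 6.30.
Upper: z₀ + z₂ = 1.469; 1 − a(z₀+z₂) = 1.0103; argument = 1.2780 → 1.28; α₂ = 0.8997; rank = 360; θ*₍360₎ = 7.65.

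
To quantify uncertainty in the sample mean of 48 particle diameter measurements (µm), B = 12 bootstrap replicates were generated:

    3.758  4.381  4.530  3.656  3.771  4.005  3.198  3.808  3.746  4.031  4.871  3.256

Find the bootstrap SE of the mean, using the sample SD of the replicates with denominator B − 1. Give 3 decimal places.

Bootstrap SE is the standard deviation of the 12 replicate means.
Mean of replicates: (3.758 + 4.381 + 4.530 + 3.656 + 3.771 + 4.005 + 3.198 + 3.808 + 3.746 + 4.031 + 4.871 + 3.256) / 12 = 47.0110 / 12 = 3.9176
Sum of squared deviations: (−0.1596)² + (+0.4634)² + (+0.6124)² + (−0.2616)² + (−0.1466)² + (+0.0874)² + (−0.7196)² + (−0.1096)² + (−0.1716)² + (+0.1134)² + (+0.9534)² + (−0.6616)² = 2.6316
Variance = 2.6316 / 11 = 0.2392
SE* = √0.2392

SE* = 0.489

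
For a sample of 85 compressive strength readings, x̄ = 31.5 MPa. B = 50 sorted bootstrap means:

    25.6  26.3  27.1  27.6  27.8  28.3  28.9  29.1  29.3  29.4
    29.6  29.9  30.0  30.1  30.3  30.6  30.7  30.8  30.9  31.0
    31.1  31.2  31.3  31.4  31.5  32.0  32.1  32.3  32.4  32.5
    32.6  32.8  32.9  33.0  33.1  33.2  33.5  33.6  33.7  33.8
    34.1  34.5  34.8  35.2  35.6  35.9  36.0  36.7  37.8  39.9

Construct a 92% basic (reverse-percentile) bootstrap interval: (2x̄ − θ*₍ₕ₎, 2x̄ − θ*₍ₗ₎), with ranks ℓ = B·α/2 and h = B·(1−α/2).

(26.3, 36.7)

Percentile endpoints at ranks 2 and 48: θ*₍2₎ = 26.3, θ*₍48₎ = 36.7.
Basic interval reflects these around x̄:
  lower = 2 × 31.5 − 36.7 = 26.3
  upper = 2 × 31.5 − 26.3 = 36.7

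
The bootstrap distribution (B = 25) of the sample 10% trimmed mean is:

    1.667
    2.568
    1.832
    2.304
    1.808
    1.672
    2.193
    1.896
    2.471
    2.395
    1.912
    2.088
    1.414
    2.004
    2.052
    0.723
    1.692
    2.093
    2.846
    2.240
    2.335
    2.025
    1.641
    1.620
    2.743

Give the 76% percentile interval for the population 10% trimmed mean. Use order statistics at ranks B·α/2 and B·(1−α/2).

(1.620, 2.471)

Sorted replicates: 0.723, 1.414, 1.620, 1.641, 1.667, 1.672, 1.692, 1.808, 1.832, 1.896, 1.912, 2.004, 2.025, 2.052, 2.088, 2.093, 2.193, 2.240, 2.304, 2.335, 2.395, 2.471, 2.568, 2.743, 2.846
α = 0.24; lower rank = 25 × 0.120 = 3; upper rank = 25 × 0.880 = 22.
The 3rd smallest replicate is 1.620; the 22nd is 2.471.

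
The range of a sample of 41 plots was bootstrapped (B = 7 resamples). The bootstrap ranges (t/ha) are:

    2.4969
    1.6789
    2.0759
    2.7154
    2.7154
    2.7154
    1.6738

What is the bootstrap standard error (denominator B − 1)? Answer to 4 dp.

SE* = 0.4804

Bootstrap SE is the standard deviation of the 7 replicate ranges.
Mean of replicates: (2.4969 + 1.6789 + 2.0759 + 2.7154 + 2.7154 + 2.7154 + 1.6738) / 7 = 16.07170 / 7 = 2.29596
Sum of squared deviations: (+0.20094)² + (−0.61706)² + (−0.22006)² + (+0.41944)² + (+0.41944)² + (+0.41944)² + (−0.62216)² = 1.38444
Variance = 1.38444 / 6 = 0.23074
SE* = √0.23074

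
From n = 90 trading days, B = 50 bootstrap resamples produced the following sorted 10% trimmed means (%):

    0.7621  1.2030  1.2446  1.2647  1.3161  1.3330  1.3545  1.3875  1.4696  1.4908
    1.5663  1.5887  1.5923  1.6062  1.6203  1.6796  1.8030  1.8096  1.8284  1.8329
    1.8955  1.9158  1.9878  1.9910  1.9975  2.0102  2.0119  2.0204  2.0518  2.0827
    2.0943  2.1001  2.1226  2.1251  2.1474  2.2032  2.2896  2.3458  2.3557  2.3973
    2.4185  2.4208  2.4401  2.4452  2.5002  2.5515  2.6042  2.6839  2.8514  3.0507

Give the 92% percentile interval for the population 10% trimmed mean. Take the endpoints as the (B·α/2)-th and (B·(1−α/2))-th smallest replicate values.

(1.2030, 2.6839)

α = 0.08; lower rank = 50 × 0.040 = 2; upper rank = 50 × 0.960 = 48.
The 2nd smallest replicate is 1.2030; the 48th is 2.6839.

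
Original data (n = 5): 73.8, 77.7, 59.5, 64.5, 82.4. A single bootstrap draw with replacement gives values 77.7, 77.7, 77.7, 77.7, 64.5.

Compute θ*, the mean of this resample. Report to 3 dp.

Mean = (77.7 + 77.7 + 77.7 + 77.7 + 64.5) / 5 = 375.30 / 5 = 75.060

θ* = 75.060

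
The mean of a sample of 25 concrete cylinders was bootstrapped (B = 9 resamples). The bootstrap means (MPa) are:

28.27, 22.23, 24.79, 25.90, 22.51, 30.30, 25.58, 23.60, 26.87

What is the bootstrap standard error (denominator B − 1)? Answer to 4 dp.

SE* = 2.6568

Bootstrap SE is the standard deviation of the 9 replicate means.
Mean of replicates: (28.27 + 22.23 + 24.79 + 25.90 + 22.51 + 30.30 + 25.58 + 23.60 + 26.87) / 9 = 230.05000 / 9 = 25.56111
Sum of squared deviations: (+2.70889)² + (−3.33111)² + (−0.77111)² + (+0.33889)² + (−3.05111)² + (+4.73889)² + (+0.01889)² + (−1.96111)² + (+1.30889)² = 56.46969
Variance = 56.46969 / 8 = 7.05871
SE* = √7.05871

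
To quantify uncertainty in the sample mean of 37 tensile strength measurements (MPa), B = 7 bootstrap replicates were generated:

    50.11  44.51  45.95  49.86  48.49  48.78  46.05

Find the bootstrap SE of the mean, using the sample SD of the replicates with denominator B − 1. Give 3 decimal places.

SE* = 2.169

Bootstrap SE is the standard deviation of the 7 replicate means.
Mean of replicates: (50.11 + 44.51 + 45.95 + 49.86 + 48.49 + 48.78 + 46.05) / 7 = 333.7500 / 7 = 47.6786
Sum of squared deviations: (+2.4314)² + (−3.1686)² + (−1.7286)² + (+2.1814)² + (+0.8114)² + (+1.1014)² + (−1.6286)² = 28.2221
Variance = 28.2221 / 6 = 4.7037
SE* = √4.7037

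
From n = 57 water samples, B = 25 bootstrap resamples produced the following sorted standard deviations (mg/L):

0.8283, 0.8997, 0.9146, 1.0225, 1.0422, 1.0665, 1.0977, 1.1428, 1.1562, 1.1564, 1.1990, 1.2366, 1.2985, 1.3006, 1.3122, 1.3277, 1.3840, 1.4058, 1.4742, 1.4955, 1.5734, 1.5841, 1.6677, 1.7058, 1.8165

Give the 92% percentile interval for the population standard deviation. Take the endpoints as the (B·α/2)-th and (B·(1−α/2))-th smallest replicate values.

(0.8283, 1.7058)

α = 0.08; lower rank = 25 × 0.040 = 1; upper rank = 25 × 0.960 = 24.
The 1st smallest replicate is 0.8283; the 24th is 1.7058.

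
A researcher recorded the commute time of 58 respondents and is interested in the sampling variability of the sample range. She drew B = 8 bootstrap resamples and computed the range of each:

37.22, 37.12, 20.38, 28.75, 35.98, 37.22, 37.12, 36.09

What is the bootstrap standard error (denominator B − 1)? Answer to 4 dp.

Bootstrap SE is the standard deviation of the 8 replicate ranges.
Mean of replicates: (37.22 + 37.12 + 20.38 + 28.75 + 35.98 + 37.22 + 37.12 + 36.09) / 8 = 269.88000 / 8 = 33.73500
Sum of squared deviations: (+3.48500)² + (+3.38500)² + (−13.35500)² + (−4.98500)² + (+2.24500)² + (+3.48500)² + (+3.38500)² + (+2.35500)² = 260.99920
Variance = 260.99920 / 7 = 37.28560
SE* = √37.28560

SE* = 6.1062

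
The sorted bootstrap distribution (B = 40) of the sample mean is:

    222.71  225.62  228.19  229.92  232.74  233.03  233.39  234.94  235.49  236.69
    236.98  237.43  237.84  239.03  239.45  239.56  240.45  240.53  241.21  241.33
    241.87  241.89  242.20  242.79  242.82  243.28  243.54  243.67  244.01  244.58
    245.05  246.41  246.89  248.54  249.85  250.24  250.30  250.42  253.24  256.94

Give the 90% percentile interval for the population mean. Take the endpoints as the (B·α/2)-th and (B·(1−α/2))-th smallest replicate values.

α = 0.10; lower rank = 40 × 0.050 = 2; upper rank = 40 × 0.950 = 38.
The 2nd smallest replicate is 225.62; the 38th is 250.42.

(225.62, 250.42)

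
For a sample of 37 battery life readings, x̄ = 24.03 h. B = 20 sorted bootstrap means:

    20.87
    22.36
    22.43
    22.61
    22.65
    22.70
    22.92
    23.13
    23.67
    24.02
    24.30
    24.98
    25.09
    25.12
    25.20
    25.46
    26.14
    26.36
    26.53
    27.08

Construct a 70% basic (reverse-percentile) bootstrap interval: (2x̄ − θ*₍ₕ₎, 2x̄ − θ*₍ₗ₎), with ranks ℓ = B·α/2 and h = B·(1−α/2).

Percentile endpoints at ranks 3 and 17: θ*₍3₎ = 22.43, θ*₍17₎ = 26.14.
Basic interval reflects these around x̄:
  lower = 2 × 24.03 − 26.14 = 21.92
  upper = 2 × 24.03 − 22.43 = 25.63

(21.92, 25.63)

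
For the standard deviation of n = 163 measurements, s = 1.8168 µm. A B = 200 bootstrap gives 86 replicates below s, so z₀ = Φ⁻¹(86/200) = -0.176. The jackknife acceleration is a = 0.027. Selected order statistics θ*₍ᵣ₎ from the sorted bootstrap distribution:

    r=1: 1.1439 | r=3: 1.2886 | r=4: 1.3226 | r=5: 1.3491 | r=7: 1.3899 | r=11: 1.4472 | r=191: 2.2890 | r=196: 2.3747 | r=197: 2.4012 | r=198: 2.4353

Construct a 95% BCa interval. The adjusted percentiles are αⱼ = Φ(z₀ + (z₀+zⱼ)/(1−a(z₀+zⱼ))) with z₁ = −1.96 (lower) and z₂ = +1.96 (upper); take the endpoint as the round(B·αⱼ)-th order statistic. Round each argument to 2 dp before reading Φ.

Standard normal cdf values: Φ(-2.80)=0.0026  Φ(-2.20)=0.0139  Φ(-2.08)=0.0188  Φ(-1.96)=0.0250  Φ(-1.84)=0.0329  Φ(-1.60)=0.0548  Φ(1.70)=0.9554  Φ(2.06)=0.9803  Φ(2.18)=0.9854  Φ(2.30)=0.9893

(1.2886, 2.2890)

Lower: z₀ + z₁ = -0.176 + (-1.960) = -2.136; 1 − a(z₀+z₁) = 1 − (0.027)(-2.136) = 1.0577; argument = -0.176 + (-2.136)/1.0577 = -2.1955 → -2.20.
α₁ = Φ(-2.20) = 0.0139; rank = round(200 × 0.0139) = 3; θ*₍3₎ = 1.2886.
Upper: z₀ + z₂ = 1.784; 1 − a(z₀+z₂) = 0.9518; argument = 1.6983 → 1.70; α₂ = 0.9554; rank = 191; θ*₍191₎ = 2.2890.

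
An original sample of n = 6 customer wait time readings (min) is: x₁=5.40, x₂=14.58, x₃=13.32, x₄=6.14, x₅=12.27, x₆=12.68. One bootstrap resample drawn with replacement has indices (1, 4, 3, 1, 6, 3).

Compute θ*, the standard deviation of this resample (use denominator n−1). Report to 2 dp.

Resample values: 5.40, 6.14, 13.32, 5.40, 12.68, 13.32.
Mean = 9.3767; sum of squared deviations = 84.1155
s² = 84.1155 / 5 = 16.8231
s = √16.8231 = 4.10

θ* = 4.10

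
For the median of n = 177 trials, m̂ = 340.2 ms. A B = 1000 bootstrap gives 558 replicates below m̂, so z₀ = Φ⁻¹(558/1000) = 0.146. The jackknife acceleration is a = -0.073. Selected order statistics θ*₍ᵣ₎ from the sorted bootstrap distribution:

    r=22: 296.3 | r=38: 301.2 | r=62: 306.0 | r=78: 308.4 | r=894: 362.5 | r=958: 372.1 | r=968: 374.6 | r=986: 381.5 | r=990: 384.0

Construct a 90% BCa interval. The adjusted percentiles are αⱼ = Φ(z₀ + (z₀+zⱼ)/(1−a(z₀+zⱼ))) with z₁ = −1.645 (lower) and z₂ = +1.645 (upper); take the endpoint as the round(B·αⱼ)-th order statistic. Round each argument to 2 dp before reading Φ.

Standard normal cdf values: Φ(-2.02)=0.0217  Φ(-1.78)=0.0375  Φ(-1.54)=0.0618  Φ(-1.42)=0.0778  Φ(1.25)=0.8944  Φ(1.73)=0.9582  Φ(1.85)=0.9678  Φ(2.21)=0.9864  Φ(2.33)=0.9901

(306.0, 372.1)

Lower: z₀ + z₁ = 0.146 + (-1.645) = -1.499; 1 − a(z₀+z₁) = 1 − (-0.073)(-1.499) = 0.8906; argument = 0.146 + (-1.499)/0.8906 = -1.5372 → -1.54.
α₁ = Φ(-1.54) = 0.0618; rank = round(1000 × 0.0618) = 62; θ*₍62₎ = 306.0.
Upper: z₀ + z₂ = 1.791; 1 − a(z₀+z₂) = 1.1307; argument = 1.7299 → 1.73; α₂ = 0.9582; rank = 958; θ*₍958₎ = 372.1.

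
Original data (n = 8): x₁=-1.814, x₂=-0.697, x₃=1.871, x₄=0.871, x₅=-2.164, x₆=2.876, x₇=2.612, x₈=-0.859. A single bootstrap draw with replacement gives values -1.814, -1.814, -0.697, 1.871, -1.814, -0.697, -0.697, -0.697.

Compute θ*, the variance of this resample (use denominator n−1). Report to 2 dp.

Mean = -0.7949; sum of squared deviations = 10.2611
s² = 10.2611 / 7 = 1.4659

θ* = 1.47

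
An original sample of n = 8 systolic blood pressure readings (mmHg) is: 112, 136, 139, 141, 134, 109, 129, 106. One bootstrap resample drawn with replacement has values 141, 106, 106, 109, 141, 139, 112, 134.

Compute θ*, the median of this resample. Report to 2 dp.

θ* = 123.00

Sorted: 106, 106, 109, 112, 134, 139, 141, 141
Median = average of the two middle values = 123.00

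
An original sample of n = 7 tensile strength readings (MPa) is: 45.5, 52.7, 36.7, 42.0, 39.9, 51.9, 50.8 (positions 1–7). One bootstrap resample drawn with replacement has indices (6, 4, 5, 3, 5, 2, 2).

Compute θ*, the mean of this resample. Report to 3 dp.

θ* = 45.114

Resample values: 51.9, 42.0, 39.9, 36.7, 39.9, 52.7, 52.7.
Mean = (51.9 + 42.0 + 39.9 + 36.7 + 39.9 + 52.7 + 52.7) / 7 = 315.80 / 7 = 45.114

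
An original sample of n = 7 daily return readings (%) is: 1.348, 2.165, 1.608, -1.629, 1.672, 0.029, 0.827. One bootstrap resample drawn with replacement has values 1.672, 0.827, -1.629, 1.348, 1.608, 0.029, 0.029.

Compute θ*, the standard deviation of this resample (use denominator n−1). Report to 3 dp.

θ* = 1.182

Mean = 0.5549; sum of squared deviations = 8.3825
s² = 8.3825 / 6 = 1.3971
s = √1.3971 = 1.182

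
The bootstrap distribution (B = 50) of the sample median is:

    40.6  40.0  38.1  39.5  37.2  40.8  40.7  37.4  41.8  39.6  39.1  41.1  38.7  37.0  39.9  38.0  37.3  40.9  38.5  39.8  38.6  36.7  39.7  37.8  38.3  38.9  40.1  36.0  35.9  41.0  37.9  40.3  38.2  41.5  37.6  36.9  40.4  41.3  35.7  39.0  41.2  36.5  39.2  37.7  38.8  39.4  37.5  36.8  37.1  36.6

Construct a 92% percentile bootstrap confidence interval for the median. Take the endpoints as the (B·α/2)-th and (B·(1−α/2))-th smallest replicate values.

(35.9, 41.3)

Sorted replicates: 35.7, 35.9, 36.0, 36.5, 36.6, 36.7, 36.8, 36.9, 37.0, 37.1, 37.2, 37.3, 37.4, 37.5, 37.6, 37.7, 37.8, 37.9, 38.0, 38.1, 38.2, 38.3, 38.5, 38.6, 38.7, 38.8, 38.9, 39.0, 39.1, 39.2, 39.4, 39.5, 39.6, 39.7, 39.8, 39.9, 40.0, 40.1, 40.3, 40.4, 40.6, 40.7, 40.8, 40.9, 41.0, 41.1, 41.2, 41.3, 41.5, 41.8
α = 0.08; lower rank = 50 × 0.040 = 2; upper rank = 50 × 0.960 = 48.
The 2nd smallest replicate is 35.9; the 48th is 41.3.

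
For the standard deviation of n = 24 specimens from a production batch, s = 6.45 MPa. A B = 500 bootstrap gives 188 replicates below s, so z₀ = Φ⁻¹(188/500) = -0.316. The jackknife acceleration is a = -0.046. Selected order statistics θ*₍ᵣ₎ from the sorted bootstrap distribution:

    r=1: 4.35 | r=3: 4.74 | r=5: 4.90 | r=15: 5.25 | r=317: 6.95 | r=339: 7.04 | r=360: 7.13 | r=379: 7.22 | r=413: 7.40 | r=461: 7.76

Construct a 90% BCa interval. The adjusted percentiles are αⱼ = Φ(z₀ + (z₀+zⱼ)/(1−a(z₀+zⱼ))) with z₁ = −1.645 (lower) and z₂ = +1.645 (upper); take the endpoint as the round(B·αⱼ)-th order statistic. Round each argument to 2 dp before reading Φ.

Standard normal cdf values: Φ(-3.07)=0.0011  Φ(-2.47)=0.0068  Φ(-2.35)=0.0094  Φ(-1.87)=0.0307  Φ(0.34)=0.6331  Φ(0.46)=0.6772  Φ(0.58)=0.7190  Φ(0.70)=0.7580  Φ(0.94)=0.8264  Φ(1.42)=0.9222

Lower: z₀ + z₁ = -0.316 + (-1.645) = -1.961; 1 − a(z₀+z₁) = 1 − (-0.046)(-1.961) = 0.9098; argument = -0.316 + (-1.961)/0.9098 = -2.4714 → -2.47.
α₁ = Φ(-2.47) = 0.0068; rank = round(500 × 0.0068) = 3; θ*₍3₎ = 4.74.
Upper: z₀ + z₂ = 1.329; 1 − a(z₀+z₂) = 1.0611; argument = 0.9364 → 0.94; α₂ = 0.8264; rank = 413; θ*₍413₎ = 7.40.

(4.74, 7.40)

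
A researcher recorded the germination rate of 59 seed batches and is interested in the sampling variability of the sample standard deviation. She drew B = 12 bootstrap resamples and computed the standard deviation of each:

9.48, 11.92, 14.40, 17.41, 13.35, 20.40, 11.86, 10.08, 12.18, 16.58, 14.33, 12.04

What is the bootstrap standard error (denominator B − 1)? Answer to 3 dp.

Bootstrap SE is the standard deviation of the 12 replicate standard deviations.
Mean of replicates: (9.48 + 11.92 + 14.40 + 17.41 + 13.35 + 20.40 + 11.86 + 10.08 + 12.18 + 16.58 + 14.33 + 12.04) / 12 = 164.0300 / 12 = 13.6692
Sum of squared deviations: (−4.1892)² + (−1.7492)² + (+0.7308)² + (+3.7408)² + (−0.3192)² + (+6.7308)² + (−1.8092)² + (−3.5892)² + (−1.4892)² + (+2.9108)² + (+0.6608)² + (−1.6292)² = 110.4793
Variance = 110.4793 / 11 = 10.0436
SE* = √10.0436

SE* = 3.169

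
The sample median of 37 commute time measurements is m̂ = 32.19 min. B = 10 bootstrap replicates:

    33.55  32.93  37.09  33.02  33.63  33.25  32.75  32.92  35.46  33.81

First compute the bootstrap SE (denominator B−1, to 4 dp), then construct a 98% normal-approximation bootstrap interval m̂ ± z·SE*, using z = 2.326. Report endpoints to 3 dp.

Mean of replicates = 33.8410; sum of squared deviations = 17.1991; SE* = √(17.1991/9) = 1.3824
Margin = 2.326 × 1.3824 = 3.2155
Interval: 32.19 ± 3.2155

(28.975, 35.405)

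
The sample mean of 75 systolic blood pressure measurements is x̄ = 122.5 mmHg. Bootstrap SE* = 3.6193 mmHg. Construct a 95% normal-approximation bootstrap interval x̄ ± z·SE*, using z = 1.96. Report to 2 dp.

Margin = 1.96 × 3.6193 = 7.094
Interval: 122.5 ± 7.094

(115.41, 129.59)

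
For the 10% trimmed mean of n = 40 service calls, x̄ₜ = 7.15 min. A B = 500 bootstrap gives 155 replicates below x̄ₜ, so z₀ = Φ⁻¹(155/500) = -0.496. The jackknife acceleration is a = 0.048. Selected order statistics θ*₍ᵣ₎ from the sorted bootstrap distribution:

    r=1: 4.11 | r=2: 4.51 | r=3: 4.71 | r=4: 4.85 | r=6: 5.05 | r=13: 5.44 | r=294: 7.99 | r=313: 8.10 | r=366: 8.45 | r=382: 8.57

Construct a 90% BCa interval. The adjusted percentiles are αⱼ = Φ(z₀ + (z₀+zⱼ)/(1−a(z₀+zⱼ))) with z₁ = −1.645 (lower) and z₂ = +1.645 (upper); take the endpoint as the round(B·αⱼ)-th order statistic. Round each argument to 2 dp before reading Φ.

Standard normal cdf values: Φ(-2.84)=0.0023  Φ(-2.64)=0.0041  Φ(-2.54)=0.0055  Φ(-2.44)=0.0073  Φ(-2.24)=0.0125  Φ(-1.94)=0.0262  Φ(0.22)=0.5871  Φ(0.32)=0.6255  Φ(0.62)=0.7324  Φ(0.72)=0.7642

Lower: z₀ + z₁ = -0.496 + (-1.645) = -2.141; 1 − a(z₀+z₁) = 1 − (0.048)(-2.141) = 1.1028; argument = -0.496 + (-2.141)/1.1028 = -2.4375 → -2.44.
α₁ = Φ(-2.44) = 0.0073; rank = round(500 × 0.0073) = 4; θ*₍4₎ = 4.85.
Upper: z₀ + z₂ = 1.149; 1 − a(z₀+z₂) = 0.9448; argument = 0.7201 → 0.72; α₂ = 0.7642; rank = 382; θ*₍382₎ = 8.57.

(4.85, 8.57)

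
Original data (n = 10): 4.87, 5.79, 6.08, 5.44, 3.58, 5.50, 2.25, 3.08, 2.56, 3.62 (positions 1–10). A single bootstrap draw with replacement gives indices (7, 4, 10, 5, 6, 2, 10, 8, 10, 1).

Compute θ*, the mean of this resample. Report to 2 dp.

Resample values: 2.25, 5.44, 3.62, 3.58, 5.50, 5.79, 3.62, 3.08, 3.62, 4.87.
Mean = (2.25 + 5.44 + 3.62 + 3.58 + 5.50 + 5.79 + 3.62 + 3.08 + 3.62 + 4.87) / 10 = 41.370 / 10 = 4.14

θ* = 4.14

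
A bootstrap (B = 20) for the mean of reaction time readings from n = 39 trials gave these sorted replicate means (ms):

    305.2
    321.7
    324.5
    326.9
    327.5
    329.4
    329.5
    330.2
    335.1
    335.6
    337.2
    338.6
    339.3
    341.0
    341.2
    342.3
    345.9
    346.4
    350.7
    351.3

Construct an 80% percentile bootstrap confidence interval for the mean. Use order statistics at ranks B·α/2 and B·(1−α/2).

α = 0.20; lower rank = 20 × 0.100 = 2; upper rank = 20 × 0.900 = 18.
The 2nd smallest replicate is 321.7; the 18th is 346.4.

(321.7, 346.4)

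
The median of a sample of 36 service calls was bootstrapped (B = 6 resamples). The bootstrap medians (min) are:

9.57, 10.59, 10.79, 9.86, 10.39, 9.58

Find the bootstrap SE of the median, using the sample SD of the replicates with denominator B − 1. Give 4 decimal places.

Bootstrap SE is the standard deviation of the 6 replicate medians.
Mean of replicates: (9.57 + 10.59 + 10.79 + 9.86 + 10.39 + 9.58) / 6 = 60.78000 / 6 = 10.13000
Sum of squared deviations: (−0.56000)² + (+0.46000)² + (+0.66000)² + (−0.27000)² + (+0.26000)² + (−0.55000)² = 1.40380
Variance = 1.40380 / 5 = 0.28076
SE* = √0.28076

SE* = 0.5299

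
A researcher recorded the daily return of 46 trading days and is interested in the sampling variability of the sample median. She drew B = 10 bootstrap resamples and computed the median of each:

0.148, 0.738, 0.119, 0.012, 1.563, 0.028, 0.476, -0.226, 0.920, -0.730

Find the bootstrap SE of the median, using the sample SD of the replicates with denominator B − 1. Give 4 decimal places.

Bootstrap SE is the standard deviation of the 10 replicate medians.
Mean of replicates: (0.148 + 0.738 + 0.119 + 0.012 + 1.563 + 0.028 + 0.476 + (-0.226) + 0.920 + (-0.730)) / 10 = 3.04800 / 10 = 0.30480
Sum of squared deviations: (−0.15680)² + (+0.43320)² + (−0.18580)² + (−0.29280)² + (+1.25820)² + (−0.27680)² + (+0.17120)² + (−0.53080)² + (+0.61520)² + (−1.03480)² = 3.75253
Variance = 3.75253 / 9 = 0.41695
SE* = √0.41695

SE* = 0.6457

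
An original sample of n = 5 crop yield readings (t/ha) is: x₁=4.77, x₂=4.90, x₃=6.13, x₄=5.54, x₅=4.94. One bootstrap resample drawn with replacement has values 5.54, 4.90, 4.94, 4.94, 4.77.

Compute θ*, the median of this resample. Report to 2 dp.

Sorted: 4.77, 4.90, 4.94, 4.94, 5.54
Median = middle value = 4.94

θ* = 4.94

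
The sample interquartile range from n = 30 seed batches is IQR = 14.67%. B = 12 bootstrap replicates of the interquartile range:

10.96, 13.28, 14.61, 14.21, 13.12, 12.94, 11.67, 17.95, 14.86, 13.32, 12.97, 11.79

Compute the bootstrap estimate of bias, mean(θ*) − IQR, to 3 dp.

mean(θ*) = (10.96 + 13.28 + 14.61 + 14.21 + 13.12 + 12.94 + 11.67 + 17.95 + 14.86 + 13.32 + 12.97 + 11.79) / 12 = 13.4733
bias = 13.4733 − 14.67

bias = −1.197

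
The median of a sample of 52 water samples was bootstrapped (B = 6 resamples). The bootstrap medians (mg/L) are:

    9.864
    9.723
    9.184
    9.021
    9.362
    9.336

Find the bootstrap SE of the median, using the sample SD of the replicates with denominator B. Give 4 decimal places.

Bootstrap SE is the standard deviation of the 6 replicate medians.
Mean of replicates: (9.864 + 9.723 + 9.184 + 9.021 + 9.362 + 9.336) / 6 = 56.49000 / 6 = 9.41500
Sum of squared deviations: (+0.44900)² + (+0.30800)² + (−0.23100)² + (−0.39400)² + (−0.05300)² + (−0.07900)² = 0.51411
Variance = 0.51411 / 6 = 0.08569
SE* = √0.08569

SE* = 0.2927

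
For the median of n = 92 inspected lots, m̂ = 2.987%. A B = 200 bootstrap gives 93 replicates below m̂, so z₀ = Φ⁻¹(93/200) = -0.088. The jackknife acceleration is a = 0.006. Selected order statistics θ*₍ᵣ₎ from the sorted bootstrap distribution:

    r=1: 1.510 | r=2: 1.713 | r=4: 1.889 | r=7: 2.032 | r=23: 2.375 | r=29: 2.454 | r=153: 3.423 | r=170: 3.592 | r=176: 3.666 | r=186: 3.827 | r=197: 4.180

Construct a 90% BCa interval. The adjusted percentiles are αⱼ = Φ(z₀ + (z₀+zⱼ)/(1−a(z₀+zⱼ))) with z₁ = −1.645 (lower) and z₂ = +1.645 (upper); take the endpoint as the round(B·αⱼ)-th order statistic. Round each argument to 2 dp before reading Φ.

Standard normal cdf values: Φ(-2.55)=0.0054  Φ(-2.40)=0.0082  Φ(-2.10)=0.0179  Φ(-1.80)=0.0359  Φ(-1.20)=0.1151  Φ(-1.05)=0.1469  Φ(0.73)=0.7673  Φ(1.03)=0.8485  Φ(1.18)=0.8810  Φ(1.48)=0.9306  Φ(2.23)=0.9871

(2.032, 3.827)

Lower: z₀ + z₁ = -0.088 + (-1.645) = -1.733; 1 − a(z₀+z₁) = 1 − (0.006)(-1.733) = 1.0104; argument = -0.088 + (-1.733)/1.0104 = -1.8032 → -1.80.
α₁ = Φ(-1.80) = 0.0359; rank = round(200 × 0.0359) = 7; θ*₍7₎ = 2.032.
Upper: z₀ + z₂ = 1.557; 1 − a(z₀+z₂) = 0.9907; argument = 1.4837 → 1.48; α₂ = 0.9306; rank = 186; θ*₍186₎ = 3.827.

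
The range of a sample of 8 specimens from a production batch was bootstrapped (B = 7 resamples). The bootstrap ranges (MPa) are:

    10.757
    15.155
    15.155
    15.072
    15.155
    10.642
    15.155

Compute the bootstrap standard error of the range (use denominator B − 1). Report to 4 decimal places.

SE* = 2.1664

Bootstrap SE is the standard deviation of the 7 replicate ranges.
Mean of replicates: (10.757 + 15.155 + 15.155 + 15.072 + 15.155 + 10.642 + 15.155) / 7 = 97.09100 / 7 = 13.87014
Sum of squared deviations: (−3.11314)² + (+1.28486)² + (+1.28486)² + (+1.20186)² + (+1.28486)² + (−3.22814)² + (+1.28486)² = 28.16046
Variance = 28.16046 / 6 = 4.69341
SE* = √4.69341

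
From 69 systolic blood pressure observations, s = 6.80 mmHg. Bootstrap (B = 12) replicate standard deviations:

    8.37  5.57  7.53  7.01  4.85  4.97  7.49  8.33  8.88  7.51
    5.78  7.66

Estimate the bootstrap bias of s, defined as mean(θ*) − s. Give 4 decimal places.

bias = +0.1958

mean(θ*) = (8.37 + 5.57 + 7.53 + 7.01 + 4.85 + 4.97 + 7.49 + 8.33 + 8.88 + 7.51 + 5.78 + 7.66) / 12 = 6.99583
bias = 6.99583 − 6.80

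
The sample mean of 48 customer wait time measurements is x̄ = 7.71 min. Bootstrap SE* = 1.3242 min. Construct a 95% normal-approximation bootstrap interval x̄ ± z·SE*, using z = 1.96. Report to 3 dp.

Margin = 1.96 × 1.3242 = 2.5954
Interval: 7.71 ± 2.5954

(5.115, 10.305)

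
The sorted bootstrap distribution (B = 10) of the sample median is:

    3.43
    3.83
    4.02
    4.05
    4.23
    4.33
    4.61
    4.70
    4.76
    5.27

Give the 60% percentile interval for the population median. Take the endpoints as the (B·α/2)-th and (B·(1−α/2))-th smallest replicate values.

(3.83, 4.70)

α = 0.40; lower rank = 10 × 0.200 = 2; upper rank = 10 × 0.800 = 8.
The 2nd smallest replicate is 3.83; the 8th is 4.70.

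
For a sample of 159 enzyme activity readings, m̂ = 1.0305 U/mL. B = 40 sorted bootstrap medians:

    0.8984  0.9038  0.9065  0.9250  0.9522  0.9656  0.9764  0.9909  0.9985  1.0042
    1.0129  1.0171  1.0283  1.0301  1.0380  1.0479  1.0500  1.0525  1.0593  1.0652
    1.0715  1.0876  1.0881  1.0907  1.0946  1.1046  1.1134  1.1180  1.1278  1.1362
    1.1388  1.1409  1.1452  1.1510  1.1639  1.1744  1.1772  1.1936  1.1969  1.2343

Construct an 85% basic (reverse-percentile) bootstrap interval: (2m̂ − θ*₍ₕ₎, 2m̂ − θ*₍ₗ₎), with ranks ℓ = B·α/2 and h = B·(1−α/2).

Percentile endpoints at ranks 3 and 37: θ*₍3₎ = 0.9065, θ*₍37₎ = 1.1772.
Basic interval reflects these around m̂:
  lower = 2 × 1.0305 − 1.1772 = 0.8838
  upper = 2 × 1.0305 − 0.9065 = 1.1545

(0.8838, 1.1545)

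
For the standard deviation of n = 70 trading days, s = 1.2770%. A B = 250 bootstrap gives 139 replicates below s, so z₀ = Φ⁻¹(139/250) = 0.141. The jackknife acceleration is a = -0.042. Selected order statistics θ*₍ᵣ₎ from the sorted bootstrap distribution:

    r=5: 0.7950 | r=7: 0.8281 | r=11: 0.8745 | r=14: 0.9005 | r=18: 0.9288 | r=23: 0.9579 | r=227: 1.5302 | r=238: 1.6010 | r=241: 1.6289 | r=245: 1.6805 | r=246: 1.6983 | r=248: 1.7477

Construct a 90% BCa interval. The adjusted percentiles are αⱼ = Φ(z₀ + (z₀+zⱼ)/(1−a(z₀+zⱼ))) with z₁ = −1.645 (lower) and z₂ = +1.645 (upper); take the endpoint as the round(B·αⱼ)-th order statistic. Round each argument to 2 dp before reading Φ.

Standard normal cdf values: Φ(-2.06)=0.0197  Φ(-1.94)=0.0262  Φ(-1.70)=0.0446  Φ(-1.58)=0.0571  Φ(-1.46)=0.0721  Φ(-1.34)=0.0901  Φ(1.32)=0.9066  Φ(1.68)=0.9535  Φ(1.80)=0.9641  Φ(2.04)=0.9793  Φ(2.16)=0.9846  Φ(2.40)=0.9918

Lower: z₀ + z₁ = 0.141 + (-1.645) = -1.504; 1 − a(z₀+z₁) = 1 − (-0.042)(-1.504) = 0.9368; argument = 0.141 + (-1.504)/0.9368 = -1.4644 → -1.46.
α₁ = Φ(-1.46) = 0.0721; rank = round(250 × 0.0721) = 18; θ*₍18₎ = 0.9288.
Upper: z₀ + z₂ = 1.786; 1 − a(z₀+z₂) = 1.0750; argument = 1.8024 → 1.80; α₂ = 0.9641; rank = 241; θ*₍241₎ = 1.6289.

(0.9288, 1.6289)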